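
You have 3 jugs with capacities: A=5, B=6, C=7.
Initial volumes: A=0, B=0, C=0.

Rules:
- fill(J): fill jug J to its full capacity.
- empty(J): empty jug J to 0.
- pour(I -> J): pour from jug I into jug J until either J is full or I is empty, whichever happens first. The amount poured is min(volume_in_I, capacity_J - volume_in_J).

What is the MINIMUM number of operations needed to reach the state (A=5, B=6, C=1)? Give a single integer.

Answer: 3

Derivation:
BFS from (A=0, B=0, C=0). One shortest path:
  1. fill(A) -> (A=5 B=0 C=0)
  2. fill(C) -> (A=5 B=0 C=7)
  3. pour(C -> B) -> (A=5 B=6 C=1)
Reached target in 3 moves.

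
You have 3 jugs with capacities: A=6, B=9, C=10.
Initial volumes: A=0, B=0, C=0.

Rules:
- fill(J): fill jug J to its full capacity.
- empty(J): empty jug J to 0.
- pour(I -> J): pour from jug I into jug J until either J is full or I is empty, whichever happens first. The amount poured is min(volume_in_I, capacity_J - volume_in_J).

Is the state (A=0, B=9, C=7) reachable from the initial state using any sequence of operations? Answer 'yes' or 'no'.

Answer: yes

Derivation:
BFS from (A=0, B=0, C=0):
  1. fill(A) -> (A=6 B=0 C=0)
  2. fill(C) -> (A=6 B=0 C=10)
  3. pour(A -> B) -> (A=0 B=6 C=10)
  4. pour(C -> B) -> (A=0 B=9 C=7)
Target reached → yes.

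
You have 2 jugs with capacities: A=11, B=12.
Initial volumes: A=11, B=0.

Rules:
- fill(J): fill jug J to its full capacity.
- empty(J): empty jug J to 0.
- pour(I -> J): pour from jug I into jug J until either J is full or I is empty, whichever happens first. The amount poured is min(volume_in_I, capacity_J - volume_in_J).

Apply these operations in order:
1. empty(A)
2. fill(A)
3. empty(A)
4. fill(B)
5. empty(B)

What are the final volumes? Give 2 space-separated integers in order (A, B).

Step 1: empty(A) -> (A=0 B=0)
Step 2: fill(A) -> (A=11 B=0)
Step 3: empty(A) -> (A=0 B=0)
Step 4: fill(B) -> (A=0 B=12)
Step 5: empty(B) -> (A=0 B=0)

Answer: 0 0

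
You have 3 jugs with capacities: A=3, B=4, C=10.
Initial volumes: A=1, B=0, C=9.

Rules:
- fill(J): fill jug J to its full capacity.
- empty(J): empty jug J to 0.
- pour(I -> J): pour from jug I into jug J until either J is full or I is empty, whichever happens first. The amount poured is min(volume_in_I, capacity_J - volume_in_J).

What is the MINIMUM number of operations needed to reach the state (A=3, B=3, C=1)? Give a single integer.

Answer: 5

Derivation:
BFS from (A=1, B=0, C=9). One shortest path:
  1. fill(B) -> (A=1 B=4 C=9)
  2. pour(B -> C) -> (A=1 B=3 C=10)
  3. empty(C) -> (A=1 B=3 C=0)
  4. pour(A -> C) -> (A=0 B=3 C=1)
  5. fill(A) -> (A=3 B=3 C=1)
Reached target in 5 moves.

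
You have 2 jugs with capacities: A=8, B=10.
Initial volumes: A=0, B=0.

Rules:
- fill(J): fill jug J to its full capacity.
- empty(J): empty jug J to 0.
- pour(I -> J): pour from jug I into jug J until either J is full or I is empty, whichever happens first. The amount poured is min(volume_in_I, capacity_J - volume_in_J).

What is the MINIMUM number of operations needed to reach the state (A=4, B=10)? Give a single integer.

BFS from (A=0, B=0). One shortest path:
  1. fill(A) -> (A=8 B=0)
  2. pour(A -> B) -> (A=0 B=8)
  3. fill(A) -> (A=8 B=8)
  4. pour(A -> B) -> (A=6 B=10)
  5. empty(B) -> (A=6 B=0)
  6. pour(A -> B) -> (A=0 B=6)
  7. fill(A) -> (A=8 B=6)
  8. pour(A -> B) -> (A=4 B=10)
Reached target in 8 moves.

Answer: 8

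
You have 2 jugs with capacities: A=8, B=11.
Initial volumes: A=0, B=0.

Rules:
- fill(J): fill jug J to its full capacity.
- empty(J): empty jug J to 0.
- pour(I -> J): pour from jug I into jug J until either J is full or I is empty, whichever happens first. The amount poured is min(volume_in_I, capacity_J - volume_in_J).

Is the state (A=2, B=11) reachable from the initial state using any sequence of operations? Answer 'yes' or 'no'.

Answer: yes

Derivation:
BFS from (A=0, B=0):
  1. fill(A) -> (A=8 B=0)
  2. pour(A -> B) -> (A=0 B=8)
  3. fill(A) -> (A=8 B=8)
  4. pour(A -> B) -> (A=5 B=11)
  5. empty(B) -> (A=5 B=0)
  6. pour(A -> B) -> (A=0 B=5)
  7. fill(A) -> (A=8 B=5)
  8. pour(A -> B) -> (A=2 B=11)
Target reached → yes.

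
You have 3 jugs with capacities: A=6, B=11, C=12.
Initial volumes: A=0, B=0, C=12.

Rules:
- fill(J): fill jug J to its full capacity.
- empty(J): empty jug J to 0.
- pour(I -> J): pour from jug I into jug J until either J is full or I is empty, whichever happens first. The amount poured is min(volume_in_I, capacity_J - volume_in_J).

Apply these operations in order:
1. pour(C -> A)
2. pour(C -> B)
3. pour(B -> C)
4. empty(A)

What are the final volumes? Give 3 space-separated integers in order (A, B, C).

Answer: 0 0 6

Derivation:
Step 1: pour(C -> A) -> (A=6 B=0 C=6)
Step 2: pour(C -> B) -> (A=6 B=6 C=0)
Step 3: pour(B -> C) -> (A=6 B=0 C=6)
Step 4: empty(A) -> (A=0 B=0 C=6)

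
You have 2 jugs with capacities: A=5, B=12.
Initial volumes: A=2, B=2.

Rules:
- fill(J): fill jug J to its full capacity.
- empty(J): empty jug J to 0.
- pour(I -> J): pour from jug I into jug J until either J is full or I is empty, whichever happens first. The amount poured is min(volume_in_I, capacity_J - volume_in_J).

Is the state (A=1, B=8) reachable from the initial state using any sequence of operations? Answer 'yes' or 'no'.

Answer: no

Derivation:
BFS explored all 35 reachable states.
Reachable set includes: (0,0), (0,1), (0,2), (0,3), (0,4), (0,5), (0,6), (0,7), (0,8), (0,9), (0,10), (0,11) ...
Target (A=1, B=8) not in reachable set → no.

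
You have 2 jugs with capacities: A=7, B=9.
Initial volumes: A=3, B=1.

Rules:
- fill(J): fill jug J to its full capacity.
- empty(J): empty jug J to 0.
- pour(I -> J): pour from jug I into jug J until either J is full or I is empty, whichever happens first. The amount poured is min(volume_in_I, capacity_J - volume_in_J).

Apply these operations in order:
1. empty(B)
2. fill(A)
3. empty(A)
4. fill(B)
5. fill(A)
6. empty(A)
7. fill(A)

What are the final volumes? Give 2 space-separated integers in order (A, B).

Step 1: empty(B) -> (A=3 B=0)
Step 2: fill(A) -> (A=7 B=0)
Step 3: empty(A) -> (A=0 B=0)
Step 4: fill(B) -> (A=0 B=9)
Step 5: fill(A) -> (A=7 B=9)
Step 6: empty(A) -> (A=0 B=9)
Step 7: fill(A) -> (A=7 B=9)

Answer: 7 9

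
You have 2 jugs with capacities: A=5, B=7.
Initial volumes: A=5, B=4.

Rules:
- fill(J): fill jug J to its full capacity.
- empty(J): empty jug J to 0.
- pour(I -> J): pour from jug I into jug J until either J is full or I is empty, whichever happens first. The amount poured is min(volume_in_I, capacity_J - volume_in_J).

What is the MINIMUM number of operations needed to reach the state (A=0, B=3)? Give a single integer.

BFS from (A=5, B=4). One shortest path:
  1. empty(B) -> (A=5 B=0)
  2. pour(A -> B) -> (A=0 B=5)
  3. fill(A) -> (A=5 B=5)
  4. pour(A -> B) -> (A=3 B=7)
  5. empty(B) -> (A=3 B=0)
  6. pour(A -> B) -> (A=0 B=3)
Reached target in 6 moves.

Answer: 6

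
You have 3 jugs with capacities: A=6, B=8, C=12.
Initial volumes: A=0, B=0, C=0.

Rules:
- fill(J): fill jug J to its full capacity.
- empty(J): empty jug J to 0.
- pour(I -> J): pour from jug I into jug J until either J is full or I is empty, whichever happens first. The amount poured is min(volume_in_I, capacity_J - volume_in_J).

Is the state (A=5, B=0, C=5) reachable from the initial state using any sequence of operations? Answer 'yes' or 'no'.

Answer: no

Derivation:
BFS explored all 110 reachable states.
Reachable set includes: (0,0,0), (0,0,2), (0,0,4), (0,0,6), (0,0,8), (0,0,10), (0,0,12), (0,2,0), (0,2,2), (0,2,4), (0,2,6), (0,2,8) ...
Target (A=5, B=0, C=5) not in reachable set → no.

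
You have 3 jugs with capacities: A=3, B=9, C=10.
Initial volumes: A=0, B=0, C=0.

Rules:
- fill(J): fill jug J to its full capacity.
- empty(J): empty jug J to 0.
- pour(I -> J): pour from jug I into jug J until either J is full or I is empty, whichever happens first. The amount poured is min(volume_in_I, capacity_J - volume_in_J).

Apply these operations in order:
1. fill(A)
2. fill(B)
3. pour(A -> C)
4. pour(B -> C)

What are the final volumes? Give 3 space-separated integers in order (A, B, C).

Step 1: fill(A) -> (A=3 B=0 C=0)
Step 2: fill(B) -> (A=3 B=9 C=0)
Step 3: pour(A -> C) -> (A=0 B=9 C=3)
Step 4: pour(B -> C) -> (A=0 B=2 C=10)

Answer: 0 2 10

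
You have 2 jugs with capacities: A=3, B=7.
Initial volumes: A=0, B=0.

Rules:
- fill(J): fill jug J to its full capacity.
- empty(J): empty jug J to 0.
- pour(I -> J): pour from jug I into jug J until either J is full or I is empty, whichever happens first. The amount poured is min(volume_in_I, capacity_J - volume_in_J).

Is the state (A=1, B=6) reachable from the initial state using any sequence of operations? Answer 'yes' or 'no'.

BFS explored all 20 reachable states.
Reachable set includes: (0,0), (0,1), (0,2), (0,3), (0,4), (0,5), (0,6), (0,7), (1,0), (1,7), (2,0), (2,7) ...
Target (A=1, B=6) not in reachable set → no.

Answer: no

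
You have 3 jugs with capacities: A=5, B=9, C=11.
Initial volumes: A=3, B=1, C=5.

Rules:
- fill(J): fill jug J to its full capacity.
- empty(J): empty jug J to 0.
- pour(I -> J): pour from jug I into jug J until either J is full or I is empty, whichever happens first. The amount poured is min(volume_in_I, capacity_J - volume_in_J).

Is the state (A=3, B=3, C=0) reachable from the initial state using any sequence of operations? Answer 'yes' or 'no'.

BFS from (A=3, B=1, C=5):
  1. fill(B) -> (A=3 B=9 C=5)
  2. pour(B -> C) -> (A=3 B=3 C=11)
  3. empty(C) -> (A=3 B=3 C=0)
Target reached → yes.

Answer: yes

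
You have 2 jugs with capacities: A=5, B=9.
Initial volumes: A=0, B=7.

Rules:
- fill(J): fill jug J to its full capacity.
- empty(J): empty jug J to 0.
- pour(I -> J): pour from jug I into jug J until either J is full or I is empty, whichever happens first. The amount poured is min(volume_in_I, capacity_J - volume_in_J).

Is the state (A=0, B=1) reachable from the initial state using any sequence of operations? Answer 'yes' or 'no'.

Answer: yes

Derivation:
BFS from (A=0, B=7):
  1. fill(A) -> (A=5 B=7)
  2. empty(B) -> (A=5 B=0)
  3. pour(A -> B) -> (A=0 B=5)
  4. fill(A) -> (A=5 B=5)
  5. pour(A -> B) -> (A=1 B=9)
  6. empty(B) -> (A=1 B=0)
  7. pour(A -> B) -> (A=0 B=1)
Target reached → yes.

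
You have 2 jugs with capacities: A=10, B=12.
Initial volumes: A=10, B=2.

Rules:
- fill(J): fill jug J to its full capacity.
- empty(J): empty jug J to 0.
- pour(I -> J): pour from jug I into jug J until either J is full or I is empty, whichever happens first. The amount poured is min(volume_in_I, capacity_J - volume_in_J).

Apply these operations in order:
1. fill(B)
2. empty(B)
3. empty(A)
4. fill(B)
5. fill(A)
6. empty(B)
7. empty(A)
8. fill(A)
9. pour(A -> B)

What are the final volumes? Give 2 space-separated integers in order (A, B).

Step 1: fill(B) -> (A=10 B=12)
Step 2: empty(B) -> (A=10 B=0)
Step 3: empty(A) -> (A=0 B=0)
Step 4: fill(B) -> (A=0 B=12)
Step 5: fill(A) -> (A=10 B=12)
Step 6: empty(B) -> (A=10 B=0)
Step 7: empty(A) -> (A=0 B=0)
Step 8: fill(A) -> (A=10 B=0)
Step 9: pour(A -> B) -> (A=0 B=10)

Answer: 0 10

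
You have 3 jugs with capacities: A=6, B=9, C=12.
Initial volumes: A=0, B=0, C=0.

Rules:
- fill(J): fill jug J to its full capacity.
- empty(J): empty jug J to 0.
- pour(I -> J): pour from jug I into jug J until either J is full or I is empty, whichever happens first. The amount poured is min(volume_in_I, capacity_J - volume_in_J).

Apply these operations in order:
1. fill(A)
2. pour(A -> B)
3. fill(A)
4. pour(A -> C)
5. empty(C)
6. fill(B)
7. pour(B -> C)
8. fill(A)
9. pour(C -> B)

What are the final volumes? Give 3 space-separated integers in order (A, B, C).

Step 1: fill(A) -> (A=6 B=0 C=0)
Step 2: pour(A -> B) -> (A=0 B=6 C=0)
Step 3: fill(A) -> (A=6 B=6 C=0)
Step 4: pour(A -> C) -> (A=0 B=6 C=6)
Step 5: empty(C) -> (A=0 B=6 C=0)
Step 6: fill(B) -> (A=0 B=9 C=0)
Step 7: pour(B -> C) -> (A=0 B=0 C=9)
Step 8: fill(A) -> (A=6 B=0 C=9)
Step 9: pour(C -> B) -> (A=6 B=9 C=0)

Answer: 6 9 0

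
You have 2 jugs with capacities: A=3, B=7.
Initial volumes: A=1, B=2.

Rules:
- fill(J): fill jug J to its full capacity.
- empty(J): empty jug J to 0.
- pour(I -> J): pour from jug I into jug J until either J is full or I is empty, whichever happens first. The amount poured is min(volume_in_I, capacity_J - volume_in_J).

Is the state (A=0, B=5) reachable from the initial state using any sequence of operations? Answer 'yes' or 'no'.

Answer: yes

Derivation:
BFS from (A=1, B=2):
  1. fill(A) -> (A=3 B=2)
  2. pour(A -> B) -> (A=0 B=5)
Target reached → yes.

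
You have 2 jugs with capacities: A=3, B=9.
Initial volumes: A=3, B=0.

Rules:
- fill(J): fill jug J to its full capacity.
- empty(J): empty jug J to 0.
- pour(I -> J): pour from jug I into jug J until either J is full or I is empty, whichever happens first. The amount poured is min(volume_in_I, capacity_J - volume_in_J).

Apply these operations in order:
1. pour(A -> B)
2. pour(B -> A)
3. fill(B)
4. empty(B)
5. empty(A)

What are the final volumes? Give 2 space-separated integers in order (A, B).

Step 1: pour(A -> B) -> (A=0 B=3)
Step 2: pour(B -> A) -> (A=3 B=0)
Step 3: fill(B) -> (A=3 B=9)
Step 4: empty(B) -> (A=3 B=0)
Step 5: empty(A) -> (A=0 B=0)

Answer: 0 0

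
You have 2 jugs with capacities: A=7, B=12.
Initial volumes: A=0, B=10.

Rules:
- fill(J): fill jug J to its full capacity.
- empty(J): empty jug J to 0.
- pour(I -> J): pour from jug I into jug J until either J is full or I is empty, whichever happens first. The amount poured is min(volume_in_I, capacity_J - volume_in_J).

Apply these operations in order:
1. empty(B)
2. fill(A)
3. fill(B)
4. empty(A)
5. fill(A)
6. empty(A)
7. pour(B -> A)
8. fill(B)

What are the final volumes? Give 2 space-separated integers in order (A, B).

Step 1: empty(B) -> (A=0 B=0)
Step 2: fill(A) -> (A=7 B=0)
Step 3: fill(B) -> (A=7 B=12)
Step 4: empty(A) -> (A=0 B=12)
Step 5: fill(A) -> (A=7 B=12)
Step 6: empty(A) -> (A=0 B=12)
Step 7: pour(B -> A) -> (A=7 B=5)
Step 8: fill(B) -> (A=7 B=12)

Answer: 7 12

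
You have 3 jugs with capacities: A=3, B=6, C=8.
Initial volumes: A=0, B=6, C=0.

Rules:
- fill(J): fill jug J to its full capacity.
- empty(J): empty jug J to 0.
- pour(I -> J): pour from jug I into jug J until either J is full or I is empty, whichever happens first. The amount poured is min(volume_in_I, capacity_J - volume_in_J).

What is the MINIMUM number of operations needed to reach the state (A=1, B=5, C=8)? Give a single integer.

BFS from (A=0, B=6, C=0). One shortest path:
  1. fill(A) -> (A=3 B=6 C=0)
  2. pour(A -> C) -> (A=0 B=6 C=3)
  3. pour(B -> C) -> (A=0 B=1 C=8)
  4. pour(C -> A) -> (A=3 B=1 C=5)
  5. empty(A) -> (A=0 B=1 C=5)
  6. pour(B -> A) -> (A=1 B=0 C=5)
  7. pour(C -> B) -> (A=1 B=5 C=0)
  8. fill(C) -> (A=1 B=5 C=8)
Reached target in 8 moves.

Answer: 8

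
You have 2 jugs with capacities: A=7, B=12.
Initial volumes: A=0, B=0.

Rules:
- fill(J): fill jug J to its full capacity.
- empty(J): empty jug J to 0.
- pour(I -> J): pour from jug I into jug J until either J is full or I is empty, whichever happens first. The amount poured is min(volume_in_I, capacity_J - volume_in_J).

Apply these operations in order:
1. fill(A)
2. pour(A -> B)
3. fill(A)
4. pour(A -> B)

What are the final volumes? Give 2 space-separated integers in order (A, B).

Answer: 2 12

Derivation:
Step 1: fill(A) -> (A=7 B=0)
Step 2: pour(A -> B) -> (A=0 B=7)
Step 3: fill(A) -> (A=7 B=7)
Step 4: pour(A -> B) -> (A=2 B=12)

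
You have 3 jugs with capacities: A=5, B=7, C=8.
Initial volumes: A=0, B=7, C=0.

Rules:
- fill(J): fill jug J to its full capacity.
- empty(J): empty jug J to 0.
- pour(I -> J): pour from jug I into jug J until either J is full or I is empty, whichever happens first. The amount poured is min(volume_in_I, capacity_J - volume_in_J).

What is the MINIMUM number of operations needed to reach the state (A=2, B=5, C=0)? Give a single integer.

Answer: 4

Derivation:
BFS from (A=0, B=7, C=0). One shortest path:
  1. pour(B -> A) -> (A=5 B=2 C=0)
  2. pour(A -> C) -> (A=0 B=2 C=5)
  3. pour(B -> A) -> (A=2 B=0 C=5)
  4. pour(C -> B) -> (A=2 B=5 C=0)
Reached target in 4 moves.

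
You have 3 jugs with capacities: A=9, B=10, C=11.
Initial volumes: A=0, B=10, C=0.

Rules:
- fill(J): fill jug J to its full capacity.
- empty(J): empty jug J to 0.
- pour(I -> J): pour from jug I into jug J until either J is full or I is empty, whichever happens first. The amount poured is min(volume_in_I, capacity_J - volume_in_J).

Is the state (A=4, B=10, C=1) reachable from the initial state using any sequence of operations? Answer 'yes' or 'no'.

Answer: yes

Derivation:
BFS from (A=0, B=10, C=0):
  1. empty(B) -> (A=0 B=0 C=0)
  2. fill(C) -> (A=0 B=0 C=11)
  3. pour(C -> A) -> (A=9 B=0 C=2)
  4. empty(A) -> (A=0 B=0 C=2)
  5. pour(C -> A) -> (A=2 B=0 C=0)
  6. fill(C) -> (A=2 B=0 C=11)
  7. pour(C -> A) -> (A=9 B=0 C=4)
  8. empty(A) -> (A=0 B=0 C=4)
  9. pour(C -> A) -> (A=4 B=0 C=0)
  10. fill(C) -> (A=4 B=0 C=11)
  11. pour(C -> B) -> (A=4 B=10 C=1)
Target reached → yes.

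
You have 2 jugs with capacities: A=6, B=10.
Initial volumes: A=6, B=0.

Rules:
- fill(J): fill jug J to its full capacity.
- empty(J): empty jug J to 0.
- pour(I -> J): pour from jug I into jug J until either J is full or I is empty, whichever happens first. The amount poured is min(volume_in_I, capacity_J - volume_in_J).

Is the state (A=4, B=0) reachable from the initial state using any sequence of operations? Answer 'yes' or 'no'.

BFS from (A=6, B=0):
  1. empty(A) -> (A=0 B=0)
  2. fill(B) -> (A=0 B=10)
  3. pour(B -> A) -> (A=6 B=4)
  4. empty(A) -> (A=0 B=4)
  5. pour(B -> A) -> (A=4 B=0)
Target reached → yes.

Answer: yes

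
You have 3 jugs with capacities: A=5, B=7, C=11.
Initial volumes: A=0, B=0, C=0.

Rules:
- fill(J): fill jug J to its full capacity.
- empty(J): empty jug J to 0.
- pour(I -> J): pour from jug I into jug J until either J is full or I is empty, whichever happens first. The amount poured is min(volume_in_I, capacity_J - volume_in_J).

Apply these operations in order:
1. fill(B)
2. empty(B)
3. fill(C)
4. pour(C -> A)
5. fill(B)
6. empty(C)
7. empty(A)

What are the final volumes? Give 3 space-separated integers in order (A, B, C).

Answer: 0 7 0

Derivation:
Step 1: fill(B) -> (A=0 B=7 C=0)
Step 2: empty(B) -> (A=0 B=0 C=0)
Step 3: fill(C) -> (A=0 B=0 C=11)
Step 4: pour(C -> A) -> (A=5 B=0 C=6)
Step 5: fill(B) -> (A=5 B=7 C=6)
Step 6: empty(C) -> (A=5 B=7 C=0)
Step 7: empty(A) -> (A=0 B=7 C=0)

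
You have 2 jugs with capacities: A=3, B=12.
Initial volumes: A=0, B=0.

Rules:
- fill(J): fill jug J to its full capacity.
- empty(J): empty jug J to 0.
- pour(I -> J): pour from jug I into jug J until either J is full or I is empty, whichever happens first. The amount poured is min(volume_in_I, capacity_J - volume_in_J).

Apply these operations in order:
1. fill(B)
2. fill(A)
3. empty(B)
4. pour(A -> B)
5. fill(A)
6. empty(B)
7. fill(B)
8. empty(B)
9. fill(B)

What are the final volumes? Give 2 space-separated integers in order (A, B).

Step 1: fill(B) -> (A=0 B=12)
Step 2: fill(A) -> (A=3 B=12)
Step 3: empty(B) -> (A=3 B=0)
Step 4: pour(A -> B) -> (A=0 B=3)
Step 5: fill(A) -> (A=3 B=3)
Step 6: empty(B) -> (A=3 B=0)
Step 7: fill(B) -> (A=3 B=12)
Step 8: empty(B) -> (A=3 B=0)
Step 9: fill(B) -> (A=3 B=12)

Answer: 3 12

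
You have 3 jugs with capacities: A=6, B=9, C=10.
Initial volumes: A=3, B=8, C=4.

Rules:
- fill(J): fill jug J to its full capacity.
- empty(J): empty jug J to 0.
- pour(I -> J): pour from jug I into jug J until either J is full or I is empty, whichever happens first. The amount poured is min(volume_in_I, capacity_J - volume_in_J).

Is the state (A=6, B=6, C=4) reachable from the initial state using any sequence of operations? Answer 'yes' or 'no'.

BFS from (A=3, B=8, C=4):
  1. fill(B) -> (A=3 B=9 C=4)
  2. pour(B -> A) -> (A=6 B=6 C=4)
Target reached → yes.

Answer: yes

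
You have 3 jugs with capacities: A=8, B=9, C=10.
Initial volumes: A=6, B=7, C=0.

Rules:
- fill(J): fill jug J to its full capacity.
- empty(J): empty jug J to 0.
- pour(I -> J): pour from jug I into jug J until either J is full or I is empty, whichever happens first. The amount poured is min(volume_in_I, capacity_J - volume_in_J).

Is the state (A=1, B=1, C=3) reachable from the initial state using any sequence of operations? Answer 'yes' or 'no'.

Answer: no

Derivation:
BFS explored all 486 reachable states.
Reachable set includes: (0,0,0), (0,0,1), (0,0,2), (0,0,3), (0,0,4), (0,0,5), (0,0,6), (0,0,7), (0,0,8), (0,0,9), (0,0,10), (0,1,0) ...
Target (A=1, B=1, C=3) not in reachable set → no.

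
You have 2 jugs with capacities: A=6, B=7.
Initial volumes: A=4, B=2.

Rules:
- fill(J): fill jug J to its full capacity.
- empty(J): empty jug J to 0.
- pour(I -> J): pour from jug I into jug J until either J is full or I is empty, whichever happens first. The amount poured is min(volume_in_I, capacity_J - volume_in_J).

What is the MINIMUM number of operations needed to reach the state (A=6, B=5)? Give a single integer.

Answer: 2

Derivation:
BFS from (A=4, B=2). One shortest path:
  1. fill(B) -> (A=4 B=7)
  2. pour(B -> A) -> (A=6 B=5)
Reached target in 2 moves.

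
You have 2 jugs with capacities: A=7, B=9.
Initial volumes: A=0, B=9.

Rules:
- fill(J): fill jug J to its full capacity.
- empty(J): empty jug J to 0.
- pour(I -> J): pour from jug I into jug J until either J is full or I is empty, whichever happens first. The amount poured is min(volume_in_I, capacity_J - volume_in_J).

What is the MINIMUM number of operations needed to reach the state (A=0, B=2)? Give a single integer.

Answer: 2

Derivation:
BFS from (A=0, B=9). One shortest path:
  1. pour(B -> A) -> (A=7 B=2)
  2. empty(A) -> (A=0 B=2)
Reached target in 2 moves.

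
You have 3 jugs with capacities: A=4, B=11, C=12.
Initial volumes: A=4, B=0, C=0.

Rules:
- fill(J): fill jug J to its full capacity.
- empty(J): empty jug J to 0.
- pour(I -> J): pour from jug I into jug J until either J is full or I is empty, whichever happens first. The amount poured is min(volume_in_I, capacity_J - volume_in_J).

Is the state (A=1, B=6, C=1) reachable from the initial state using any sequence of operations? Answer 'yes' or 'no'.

BFS explored all 450 reachable states.
Reachable set includes: (0,0,0), (0,0,1), (0,0,2), (0,0,3), (0,0,4), (0,0,5), (0,0,6), (0,0,7), (0,0,8), (0,0,9), (0,0,10), (0,0,11) ...
Target (A=1, B=6, C=1) not in reachable set → no.

Answer: no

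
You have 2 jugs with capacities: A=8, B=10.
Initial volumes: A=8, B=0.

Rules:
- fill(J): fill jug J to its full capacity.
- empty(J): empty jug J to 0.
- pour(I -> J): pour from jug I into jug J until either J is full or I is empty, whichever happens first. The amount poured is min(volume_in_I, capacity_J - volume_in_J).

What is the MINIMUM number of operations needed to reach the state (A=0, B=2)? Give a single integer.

Answer: 4

Derivation:
BFS from (A=8, B=0). One shortest path:
  1. empty(A) -> (A=0 B=0)
  2. fill(B) -> (A=0 B=10)
  3. pour(B -> A) -> (A=8 B=2)
  4. empty(A) -> (A=0 B=2)
Reached target in 4 moves.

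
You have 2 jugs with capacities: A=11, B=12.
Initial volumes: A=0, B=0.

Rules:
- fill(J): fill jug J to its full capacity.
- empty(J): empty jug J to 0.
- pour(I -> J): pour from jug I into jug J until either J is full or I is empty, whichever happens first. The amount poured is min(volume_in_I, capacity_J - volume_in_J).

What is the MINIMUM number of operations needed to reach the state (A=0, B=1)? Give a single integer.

BFS from (A=0, B=0). One shortest path:
  1. fill(B) -> (A=0 B=12)
  2. pour(B -> A) -> (A=11 B=1)
  3. empty(A) -> (A=0 B=1)
Reached target in 3 moves.

Answer: 3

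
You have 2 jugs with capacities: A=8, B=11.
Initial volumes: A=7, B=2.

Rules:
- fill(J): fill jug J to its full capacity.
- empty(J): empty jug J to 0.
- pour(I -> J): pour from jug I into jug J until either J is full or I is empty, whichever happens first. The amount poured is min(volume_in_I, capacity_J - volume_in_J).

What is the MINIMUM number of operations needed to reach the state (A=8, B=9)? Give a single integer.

BFS from (A=7, B=2). One shortest path:
  1. pour(A -> B) -> (A=0 B=9)
  2. fill(A) -> (A=8 B=9)
Reached target in 2 moves.

Answer: 2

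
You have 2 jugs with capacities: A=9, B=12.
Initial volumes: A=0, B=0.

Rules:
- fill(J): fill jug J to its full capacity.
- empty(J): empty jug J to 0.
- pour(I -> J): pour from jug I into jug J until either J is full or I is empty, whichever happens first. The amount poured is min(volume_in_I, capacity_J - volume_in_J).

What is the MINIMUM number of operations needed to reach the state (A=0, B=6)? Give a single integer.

Answer: 6

Derivation:
BFS from (A=0, B=0). One shortest path:
  1. fill(A) -> (A=9 B=0)
  2. pour(A -> B) -> (A=0 B=9)
  3. fill(A) -> (A=9 B=9)
  4. pour(A -> B) -> (A=6 B=12)
  5. empty(B) -> (A=6 B=0)
  6. pour(A -> B) -> (A=0 B=6)
Reached target in 6 moves.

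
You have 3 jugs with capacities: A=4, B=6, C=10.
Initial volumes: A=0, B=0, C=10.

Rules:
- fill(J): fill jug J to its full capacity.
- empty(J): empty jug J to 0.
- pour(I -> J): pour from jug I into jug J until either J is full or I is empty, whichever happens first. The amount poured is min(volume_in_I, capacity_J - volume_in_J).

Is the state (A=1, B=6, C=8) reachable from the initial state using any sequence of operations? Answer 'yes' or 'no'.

BFS explored all 64 reachable states.
Reachable set includes: (0,0,0), (0,0,2), (0,0,4), (0,0,6), (0,0,8), (0,0,10), (0,2,0), (0,2,2), (0,2,4), (0,2,6), (0,2,8), (0,2,10) ...
Target (A=1, B=6, C=8) not in reachable set → no.

Answer: no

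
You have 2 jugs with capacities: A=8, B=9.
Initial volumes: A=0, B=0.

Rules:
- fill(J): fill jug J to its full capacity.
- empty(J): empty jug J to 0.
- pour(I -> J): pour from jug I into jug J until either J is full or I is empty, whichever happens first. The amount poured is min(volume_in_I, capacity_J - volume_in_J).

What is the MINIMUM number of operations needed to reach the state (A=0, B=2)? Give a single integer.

BFS from (A=0, B=0). One shortest path:
  1. fill(B) -> (A=0 B=9)
  2. pour(B -> A) -> (A=8 B=1)
  3. empty(A) -> (A=0 B=1)
  4. pour(B -> A) -> (A=1 B=0)
  5. fill(B) -> (A=1 B=9)
  6. pour(B -> A) -> (A=8 B=2)
  7. empty(A) -> (A=0 B=2)
Reached target in 7 moves.

Answer: 7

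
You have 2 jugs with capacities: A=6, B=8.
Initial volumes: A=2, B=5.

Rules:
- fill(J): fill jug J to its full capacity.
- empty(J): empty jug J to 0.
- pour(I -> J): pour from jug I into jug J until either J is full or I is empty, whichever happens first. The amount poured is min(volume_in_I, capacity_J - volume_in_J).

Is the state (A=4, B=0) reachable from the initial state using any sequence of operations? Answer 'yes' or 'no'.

BFS from (A=2, B=5):
  1. fill(B) -> (A=2 B=8)
  2. pour(B -> A) -> (A=6 B=4)
  3. empty(A) -> (A=0 B=4)
  4. pour(B -> A) -> (A=4 B=0)
Target reached → yes.

Answer: yes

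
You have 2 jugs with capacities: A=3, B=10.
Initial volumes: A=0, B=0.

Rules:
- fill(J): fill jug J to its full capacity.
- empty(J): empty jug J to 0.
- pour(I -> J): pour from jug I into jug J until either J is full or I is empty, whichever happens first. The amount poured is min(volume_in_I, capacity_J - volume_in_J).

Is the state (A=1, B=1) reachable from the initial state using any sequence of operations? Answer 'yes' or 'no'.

Answer: no

Derivation:
BFS explored all 26 reachable states.
Reachable set includes: (0,0), (0,1), (0,2), (0,3), (0,4), (0,5), (0,6), (0,7), (0,8), (0,9), (0,10), (1,0) ...
Target (A=1, B=1) not in reachable set → no.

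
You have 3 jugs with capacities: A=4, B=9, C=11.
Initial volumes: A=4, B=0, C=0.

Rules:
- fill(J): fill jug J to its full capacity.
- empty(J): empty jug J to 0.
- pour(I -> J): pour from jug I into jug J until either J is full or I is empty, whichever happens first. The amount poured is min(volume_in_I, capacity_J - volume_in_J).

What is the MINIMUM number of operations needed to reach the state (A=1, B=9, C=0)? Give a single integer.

Answer: 7

Derivation:
BFS from (A=4, B=0, C=0). One shortest path:
  1. fill(B) -> (A=4 B=9 C=0)
  2. pour(A -> C) -> (A=0 B=9 C=4)
  3. fill(A) -> (A=4 B=9 C=4)
  4. pour(A -> C) -> (A=0 B=9 C=8)
  5. fill(A) -> (A=4 B=9 C=8)
  6. pour(A -> C) -> (A=1 B=9 C=11)
  7. empty(C) -> (A=1 B=9 C=0)
Reached target in 7 moves.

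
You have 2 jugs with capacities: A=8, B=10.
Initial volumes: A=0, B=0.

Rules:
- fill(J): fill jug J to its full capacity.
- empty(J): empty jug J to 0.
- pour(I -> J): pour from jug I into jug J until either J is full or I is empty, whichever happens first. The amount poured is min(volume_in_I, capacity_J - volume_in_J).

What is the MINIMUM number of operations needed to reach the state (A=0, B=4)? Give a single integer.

BFS from (A=0, B=0). One shortest path:
  1. fill(B) -> (A=0 B=10)
  2. pour(B -> A) -> (A=8 B=2)
  3. empty(A) -> (A=0 B=2)
  4. pour(B -> A) -> (A=2 B=0)
  5. fill(B) -> (A=2 B=10)
  6. pour(B -> A) -> (A=8 B=4)
  7. empty(A) -> (A=0 B=4)
Reached target in 7 moves.

Answer: 7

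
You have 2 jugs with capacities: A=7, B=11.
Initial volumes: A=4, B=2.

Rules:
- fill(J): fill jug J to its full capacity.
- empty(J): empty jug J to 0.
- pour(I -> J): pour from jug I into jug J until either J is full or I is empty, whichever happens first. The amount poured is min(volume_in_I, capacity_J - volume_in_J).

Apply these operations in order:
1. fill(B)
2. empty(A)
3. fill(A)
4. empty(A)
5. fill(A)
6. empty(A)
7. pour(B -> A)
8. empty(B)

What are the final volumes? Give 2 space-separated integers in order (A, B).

Answer: 7 0

Derivation:
Step 1: fill(B) -> (A=4 B=11)
Step 2: empty(A) -> (A=0 B=11)
Step 3: fill(A) -> (A=7 B=11)
Step 4: empty(A) -> (A=0 B=11)
Step 5: fill(A) -> (A=7 B=11)
Step 6: empty(A) -> (A=0 B=11)
Step 7: pour(B -> A) -> (A=7 B=4)
Step 8: empty(B) -> (A=7 B=0)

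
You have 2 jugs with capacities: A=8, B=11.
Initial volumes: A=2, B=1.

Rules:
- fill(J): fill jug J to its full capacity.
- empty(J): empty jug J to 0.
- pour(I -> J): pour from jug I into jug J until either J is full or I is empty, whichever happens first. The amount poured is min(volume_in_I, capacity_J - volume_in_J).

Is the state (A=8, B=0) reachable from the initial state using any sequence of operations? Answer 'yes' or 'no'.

BFS from (A=2, B=1):
  1. fill(A) -> (A=8 B=1)
  2. empty(B) -> (A=8 B=0)
Target reached → yes.

Answer: yes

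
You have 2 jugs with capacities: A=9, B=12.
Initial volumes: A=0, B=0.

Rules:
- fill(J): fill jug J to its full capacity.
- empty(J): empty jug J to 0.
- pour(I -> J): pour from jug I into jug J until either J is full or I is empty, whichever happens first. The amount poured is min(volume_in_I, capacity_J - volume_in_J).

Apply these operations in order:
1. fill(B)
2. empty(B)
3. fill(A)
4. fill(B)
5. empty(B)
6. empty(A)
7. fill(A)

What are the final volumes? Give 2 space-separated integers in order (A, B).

Answer: 9 0

Derivation:
Step 1: fill(B) -> (A=0 B=12)
Step 2: empty(B) -> (A=0 B=0)
Step 3: fill(A) -> (A=9 B=0)
Step 4: fill(B) -> (A=9 B=12)
Step 5: empty(B) -> (A=9 B=0)
Step 6: empty(A) -> (A=0 B=0)
Step 7: fill(A) -> (A=9 B=0)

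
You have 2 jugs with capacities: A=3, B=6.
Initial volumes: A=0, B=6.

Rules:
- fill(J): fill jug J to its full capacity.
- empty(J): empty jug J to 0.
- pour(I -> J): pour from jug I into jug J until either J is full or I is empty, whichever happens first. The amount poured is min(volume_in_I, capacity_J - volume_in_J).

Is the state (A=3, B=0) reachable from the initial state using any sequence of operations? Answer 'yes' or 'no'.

Answer: yes

Derivation:
BFS from (A=0, B=6):
  1. fill(A) -> (A=3 B=6)
  2. empty(B) -> (A=3 B=0)
Target reached → yes.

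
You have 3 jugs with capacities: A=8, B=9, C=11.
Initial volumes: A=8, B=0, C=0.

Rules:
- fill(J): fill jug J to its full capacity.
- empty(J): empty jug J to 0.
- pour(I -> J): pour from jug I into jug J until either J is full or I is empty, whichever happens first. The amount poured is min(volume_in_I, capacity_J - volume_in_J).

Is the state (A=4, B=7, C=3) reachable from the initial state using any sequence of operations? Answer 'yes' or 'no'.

BFS explored all 520 reachable states.
Reachable set includes: (0,0,0), (0,0,1), (0,0,2), (0,0,3), (0,0,4), (0,0,5), (0,0,6), (0,0,7), (0,0,8), (0,0,9), (0,0,10), (0,0,11) ...
Target (A=4, B=7, C=3) not in reachable set → no.

Answer: no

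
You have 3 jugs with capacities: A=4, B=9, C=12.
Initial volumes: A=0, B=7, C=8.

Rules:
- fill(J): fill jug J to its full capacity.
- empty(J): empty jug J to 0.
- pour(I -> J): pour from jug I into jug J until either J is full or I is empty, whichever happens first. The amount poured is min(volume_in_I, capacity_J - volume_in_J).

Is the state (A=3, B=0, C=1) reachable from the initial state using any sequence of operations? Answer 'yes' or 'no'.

Answer: yes

Derivation:
BFS from (A=0, B=7, C=8):
  1. empty(C) -> (A=0 B=7 C=0)
  2. pour(B -> A) -> (A=4 B=3 C=0)
  3. pour(A -> C) -> (A=0 B=3 C=4)
  4. pour(B -> A) -> (A=3 B=0 C=4)
  5. fill(B) -> (A=3 B=9 C=4)
  6. pour(B -> C) -> (A=3 B=1 C=12)
  7. empty(C) -> (A=3 B=1 C=0)
  8. pour(B -> C) -> (A=3 B=0 C=1)
Target reached → yes.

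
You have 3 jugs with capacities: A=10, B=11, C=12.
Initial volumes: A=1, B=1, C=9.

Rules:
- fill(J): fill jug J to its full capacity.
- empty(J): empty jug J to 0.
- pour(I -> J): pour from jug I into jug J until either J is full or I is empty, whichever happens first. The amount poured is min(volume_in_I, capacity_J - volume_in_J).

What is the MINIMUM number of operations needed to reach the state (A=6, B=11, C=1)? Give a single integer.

Answer: 7

Derivation:
BFS from (A=1, B=1, C=9). One shortest path:
  1. fill(A) -> (A=10 B=1 C=9)
  2. fill(B) -> (A=10 B=11 C=9)
  3. pour(A -> C) -> (A=7 B=11 C=12)
  4. empty(C) -> (A=7 B=11 C=0)
  5. pour(B -> C) -> (A=7 B=0 C=11)
  6. pour(A -> C) -> (A=6 B=0 C=12)
  7. pour(C -> B) -> (A=6 B=11 C=1)
Reached target in 7 moves.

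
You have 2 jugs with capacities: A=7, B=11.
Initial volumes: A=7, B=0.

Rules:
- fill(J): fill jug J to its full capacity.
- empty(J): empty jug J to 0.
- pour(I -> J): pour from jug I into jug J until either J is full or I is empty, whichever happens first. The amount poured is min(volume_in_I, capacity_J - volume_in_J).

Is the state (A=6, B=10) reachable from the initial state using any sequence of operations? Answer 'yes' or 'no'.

BFS explored all 36 reachable states.
Reachable set includes: (0,0), (0,1), (0,2), (0,3), (0,4), (0,5), (0,6), (0,7), (0,8), (0,9), (0,10), (0,11) ...
Target (A=6, B=10) not in reachable set → no.

Answer: no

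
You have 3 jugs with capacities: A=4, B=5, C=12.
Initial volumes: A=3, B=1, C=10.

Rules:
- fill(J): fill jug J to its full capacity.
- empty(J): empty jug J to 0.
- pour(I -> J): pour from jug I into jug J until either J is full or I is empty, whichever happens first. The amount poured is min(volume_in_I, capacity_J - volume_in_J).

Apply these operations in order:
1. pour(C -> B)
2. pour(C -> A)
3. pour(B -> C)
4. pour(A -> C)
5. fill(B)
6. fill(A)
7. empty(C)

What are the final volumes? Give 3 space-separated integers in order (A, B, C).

Answer: 4 5 0

Derivation:
Step 1: pour(C -> B) -> (A=3 B=5 C=6)
Step 2: pour(C -> A) -> (A=4 B=5 C=5)
Step 3: pour(B -> C) -> (A=4 B=0 C=10)
Step 4: pour(A -> C) -> (A=2 B=0 C=12)
Step 5: fill(B) -> (A=2 B=5 C=12)
Step 6: fill(A) -> (A=4 B=5 C=12)
Step 7: empty(C) -> (A=4 B=5 C=0)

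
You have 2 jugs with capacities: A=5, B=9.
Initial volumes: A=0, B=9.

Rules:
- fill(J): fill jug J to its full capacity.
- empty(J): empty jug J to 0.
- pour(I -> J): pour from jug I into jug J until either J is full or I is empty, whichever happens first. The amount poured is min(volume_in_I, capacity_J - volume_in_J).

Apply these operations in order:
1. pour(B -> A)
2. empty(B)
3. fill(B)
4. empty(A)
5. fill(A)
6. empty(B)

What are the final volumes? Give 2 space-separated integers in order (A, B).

Step 1: pour(B -> A) -> (A=5 B=4)
Step 2: empty(B) -> (A=5 B=0)
Step 3: fill(B) -> (A=5 B=9)
Step 4: empty(A) -> (A=0 B=9)
Step 5: fill(A) -> (A=5 B=9)
Step 6: empty(B) -> (A=5 B=0)

Answer: 5 0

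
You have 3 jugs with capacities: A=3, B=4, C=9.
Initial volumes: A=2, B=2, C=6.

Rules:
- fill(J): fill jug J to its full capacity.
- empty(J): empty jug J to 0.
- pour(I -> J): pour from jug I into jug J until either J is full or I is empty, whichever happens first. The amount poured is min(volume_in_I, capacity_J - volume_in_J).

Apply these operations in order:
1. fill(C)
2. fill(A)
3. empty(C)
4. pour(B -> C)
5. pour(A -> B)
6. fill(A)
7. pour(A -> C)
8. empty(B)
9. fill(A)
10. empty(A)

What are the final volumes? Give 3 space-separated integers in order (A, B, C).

Answer: 0 0 5

Derivation:
Step 1: fill(C) -> (A=2 B=2 C=9)
Step 2: fill(A) -> (A=3 B=2 C=9)
Step 3: empty(C) -> (A=3 B=2 C=0)
Step 4: pour(B -> C) -> (A=3 B=0 C=2)
Step 5: pour(A -> B) -> (A=0 B=3 C=2)
Step 6: fill(A) -> (A=3 B=3 C=2)
Step 7: pour(A -> C) -> (A=0 B=3 C=5)
Step 8: empty(B) -> (A=0 B=0 C=5)
Step 9: fill(A) -> (A=3 B=0 C=5)
Step 10: empty(A) -> (A=0 B=0 C=5)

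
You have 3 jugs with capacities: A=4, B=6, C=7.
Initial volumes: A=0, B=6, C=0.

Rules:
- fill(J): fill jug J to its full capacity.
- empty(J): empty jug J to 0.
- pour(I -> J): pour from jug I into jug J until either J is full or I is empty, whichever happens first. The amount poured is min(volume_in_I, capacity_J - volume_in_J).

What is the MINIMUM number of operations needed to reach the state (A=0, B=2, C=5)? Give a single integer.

Answer: 5

Derivation:
BFS from (A=0, B=6, C=0). One shortest path:
  1. empty(B) -> (A=0 B=0 C=0)
  2. fill(C) -> (A=0 B=0 C=7)
  3. pour(C -> B) -> (A=0 B=6 C=1)
  4. pour(B -> A) -> (A=4 B=2 C=1)
  5. pour(A -> C) -> (A=0 B=2 C=5)
Reached target in 5 moves.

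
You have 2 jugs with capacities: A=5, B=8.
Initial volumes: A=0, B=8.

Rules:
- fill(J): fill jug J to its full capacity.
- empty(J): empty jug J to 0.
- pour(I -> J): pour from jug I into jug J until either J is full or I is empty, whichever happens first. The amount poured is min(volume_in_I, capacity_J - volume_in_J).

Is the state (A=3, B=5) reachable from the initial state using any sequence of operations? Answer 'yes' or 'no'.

BFS explored all 26 reachable states.
Reachable set includes: (0,0), (0,1), (0,2), (0,3), (0,4), (0,5), (0,6), (0,7), (0,8), (1,0), (1,8), (2,0) ...
Target (A=3, B=5) not in reachable set → no.

Answer: no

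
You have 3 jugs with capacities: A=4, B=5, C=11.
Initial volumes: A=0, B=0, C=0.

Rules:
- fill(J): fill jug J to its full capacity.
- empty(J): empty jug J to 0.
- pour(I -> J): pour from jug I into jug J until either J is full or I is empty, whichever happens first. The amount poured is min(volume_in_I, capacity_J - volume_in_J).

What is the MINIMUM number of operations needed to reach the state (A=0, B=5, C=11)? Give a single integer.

BFS from (A=0, B=0, C=0). One shortest path:
  1. fill(B) -> (A=0 B=5 C=0)
  2. fill(C) -> (A=0 B=5 C=11)
Reached target in 2 moves.

Answer: 2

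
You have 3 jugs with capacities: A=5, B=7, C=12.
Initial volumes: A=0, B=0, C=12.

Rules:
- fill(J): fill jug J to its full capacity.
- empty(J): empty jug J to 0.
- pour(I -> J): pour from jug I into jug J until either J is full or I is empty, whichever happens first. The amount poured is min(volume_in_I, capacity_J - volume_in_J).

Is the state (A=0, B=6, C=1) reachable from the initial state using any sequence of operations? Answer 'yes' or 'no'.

Answer: yes

Derivation:
BFS from (A=0, B=0, C=12):
  1. pour(C -> B) -> (A=0 B=7 C=5)
  2. pour(B -> A) -> (A=5 B=2 C=5)
  3. pour(A -> C) -> (A=0 B=2 C=10)
  4. pour(B -> A) -> (A=2 B=0 C=10)
  5. pour(C -> B) -> (A=2 B=7 C=3)
  6. pour(B -> A) -> (A=5 B=4 C=3)
  7. pour(A -> C) -> (A=0 B=4 C=8)
  8. pour(B -> A) -> (A=4 B=0 C=8)
  9. pour(C -> B) -> (A=4 B=7 C=1)
  10. pour(B -> A) -> (A=5 B=6 C=1)
  11. empty(A) -> (A=0 B=6 C=1)
Target reached → yes.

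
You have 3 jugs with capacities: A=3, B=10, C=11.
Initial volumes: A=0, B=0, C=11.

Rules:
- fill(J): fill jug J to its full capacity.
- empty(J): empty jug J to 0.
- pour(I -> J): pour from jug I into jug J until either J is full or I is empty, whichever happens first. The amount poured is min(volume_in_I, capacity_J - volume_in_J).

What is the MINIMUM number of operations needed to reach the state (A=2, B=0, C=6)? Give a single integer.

BFS from (A=0, B=0, C=11). One shortest path:
  1. pour(C -> A) -> (A=3 B=0 C=8)
  2. empty(A) -> (A=0 B=0 C=8)
  3. pour(C -> A) -> (A=3 B=0 C=5)
  4. pour(A -> B) -> (A=0 B=3 C=5)
  5. pour(C -> A) -> (A=3 B=3 C=2)
  6. pour(A -> B) -> (A=0 B=6 C=2)
  7. pour(C -> A) -> (A=2 B=6 C=0)
  8. pour(B -> C) -> (A=2 B=0 C=6)
Reached target in 8 moves.

Answer: 8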